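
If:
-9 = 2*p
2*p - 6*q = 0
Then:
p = -9/2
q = -3/2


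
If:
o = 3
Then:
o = 3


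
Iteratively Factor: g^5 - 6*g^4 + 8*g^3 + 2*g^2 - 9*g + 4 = (g - 1)*(g^4 - 5*g^3 + 3*g^2 + 5*g - 4) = (g - 1)*(g + 1)*(g^3 - 6*g^2 + 9*g - 4) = (g - 1)^2*(g + 1)*(g^2 - 5*g + 4) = (g - 4)*(g - 1)^2*(g + 1)*(g - 1)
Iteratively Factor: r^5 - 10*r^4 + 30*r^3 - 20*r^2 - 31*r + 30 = (r + 1)*(r^4 - 11*r^3 + 41*r^2 - 61*r + 30) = (r - 2)*(r + 1)*(r^3 - 9*r^2 + 23*r - 15) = (r - 3)*(r - 2)*(r + 1)*(r^2 - 6*r + 5) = (r - 3)*(r - 2)*(r - 1)*(r + 1)*(r - 5)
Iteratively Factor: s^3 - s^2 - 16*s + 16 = (s + 4)*(s^2 - 5*s + 4) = (s - 4)*(s + 4)*(s - 1)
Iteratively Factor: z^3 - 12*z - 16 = (z - 4)*(z^2 + 4*z + 4) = (z - 4)*(z + 2)*(z + 2)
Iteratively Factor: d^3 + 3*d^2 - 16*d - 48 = (d - 4)*(d^2 + 7*d + 12) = (d - 4)*(d + 3)*(d + 4)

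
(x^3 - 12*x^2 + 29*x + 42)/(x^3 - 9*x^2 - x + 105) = (x^2 - 5*x - 6)/(x^2 - 2*x - 15)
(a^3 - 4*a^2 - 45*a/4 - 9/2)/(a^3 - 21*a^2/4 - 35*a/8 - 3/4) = 2*(2*a + 3)/(4*a + 1)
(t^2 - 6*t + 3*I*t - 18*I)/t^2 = (t^2 + 3*t*(-2 + I) - 18*I)/t^2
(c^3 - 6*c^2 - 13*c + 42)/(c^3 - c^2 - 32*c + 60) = (c^2 - 4*c - 21)/(c^2 + c - 30)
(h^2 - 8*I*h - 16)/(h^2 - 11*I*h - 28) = (h - 4*I)/(h - 7*I)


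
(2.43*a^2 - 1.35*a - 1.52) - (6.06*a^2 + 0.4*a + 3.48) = -3.63*a^2 - 1.75*a - 5.0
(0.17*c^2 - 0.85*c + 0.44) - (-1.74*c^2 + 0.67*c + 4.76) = 1.91*c^2 - 1.52*c - 4.32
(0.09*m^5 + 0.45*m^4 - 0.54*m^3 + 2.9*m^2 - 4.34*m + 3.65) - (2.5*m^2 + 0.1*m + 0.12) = 0.09*m^5 + 0.45*m^4 - 0.54*m^3 + 0.4*m^2 - 4.44*m + 3.53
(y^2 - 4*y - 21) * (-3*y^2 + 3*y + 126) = -3*y^4 + 15*y^3 + 177*y^2 - 567*y - 2646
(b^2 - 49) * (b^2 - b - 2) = b^4 - b^3 - 51*b^2 + 49*b + 98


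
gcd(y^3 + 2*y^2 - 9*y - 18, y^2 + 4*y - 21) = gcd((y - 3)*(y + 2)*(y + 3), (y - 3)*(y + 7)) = y - 3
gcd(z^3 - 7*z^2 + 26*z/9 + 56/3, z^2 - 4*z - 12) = z - 6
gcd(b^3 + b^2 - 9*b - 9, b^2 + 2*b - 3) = b + 3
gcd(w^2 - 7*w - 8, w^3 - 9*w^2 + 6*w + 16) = w^2 - 7*w - 8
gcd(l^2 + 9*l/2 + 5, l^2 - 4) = l + 2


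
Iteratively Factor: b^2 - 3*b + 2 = (b - 2)*(b - 1)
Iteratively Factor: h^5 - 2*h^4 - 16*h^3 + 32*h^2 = (h - 2)*(h^4 - 16*h^2) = h*(h - 2)*(h^3 - 16*h) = h*(h - 2)*(h + 4)*(h^2 - 4*h) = h^2*(h - 2)*(h + 4)*(h - 4)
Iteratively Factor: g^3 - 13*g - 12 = (g + 1)*(g^2 - g - 12) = (g + 1)*(g + 3)*(g - 4)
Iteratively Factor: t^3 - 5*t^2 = (t - 5)*(t^2) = t*(t - 5)*(t)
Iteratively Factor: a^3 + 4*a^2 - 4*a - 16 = (a - 2)*(a^2 + 6*a + 8) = (a - 2)*(a + 2)*(a + 4)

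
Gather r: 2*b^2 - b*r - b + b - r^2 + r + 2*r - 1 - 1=2*b^2 - r^2 + r*(3 - b) - 2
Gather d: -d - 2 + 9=7 - d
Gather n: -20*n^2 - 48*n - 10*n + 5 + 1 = -20*n^2 - 58*n + 6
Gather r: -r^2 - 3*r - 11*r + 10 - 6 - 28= -r^2 - 14*r - 24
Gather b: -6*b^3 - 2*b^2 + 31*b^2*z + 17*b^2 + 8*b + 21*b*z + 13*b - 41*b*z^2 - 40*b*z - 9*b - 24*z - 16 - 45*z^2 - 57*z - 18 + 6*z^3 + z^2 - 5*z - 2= -6*b^3 + b^2*(31*z + 15) + b*(-41*z^2 - 19*z + 12) + 6*z^3 - 44*z^2 - 86*z - 36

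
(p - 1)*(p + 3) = p^2 + 2*p - 3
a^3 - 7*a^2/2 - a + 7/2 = (a - 7/2)*(a - 1)*(a + 1)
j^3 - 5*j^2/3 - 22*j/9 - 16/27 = (j - 8/3)*(j + 1/3)*(j + 2/3)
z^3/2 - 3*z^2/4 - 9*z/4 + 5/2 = (z/2 + 1)*(z - 5/2)*(z - 1)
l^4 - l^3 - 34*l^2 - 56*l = l*(l - 7)*(l + 2)*(l + 4)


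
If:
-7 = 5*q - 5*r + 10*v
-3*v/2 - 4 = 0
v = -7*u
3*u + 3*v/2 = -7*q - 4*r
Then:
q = 1952/1155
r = -2591/1155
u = 8/21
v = -8/3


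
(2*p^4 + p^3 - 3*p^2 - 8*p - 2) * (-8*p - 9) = -16*p^5 - 26*p^4 + 15*p^3 + 91*p^2 + 88*p + 18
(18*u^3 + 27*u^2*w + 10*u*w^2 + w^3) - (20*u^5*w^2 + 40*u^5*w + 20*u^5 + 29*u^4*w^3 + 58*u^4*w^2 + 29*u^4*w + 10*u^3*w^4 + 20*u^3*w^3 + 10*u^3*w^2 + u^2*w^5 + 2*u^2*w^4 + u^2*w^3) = -20*u^5*w^2 - 40*u^5*w - 20*u^5 - 29*u^4*w^3 - 58*u^4*w^2 - 29*u^4*w - 10*u^3*w^4 - 20*u^3*w^3 - 10*u^3*w^2 + 18*u^3 - u^2*w^5 - 2*u^2*w^4 - u^2*w^3 + 27*u^2*w + 10*u*w^2 + w^3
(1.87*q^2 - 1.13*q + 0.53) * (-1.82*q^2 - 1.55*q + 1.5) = -3.4034*q^4 - 0.8419*q^3 + 3.5919*q^2 - 2.5165*q + 0.795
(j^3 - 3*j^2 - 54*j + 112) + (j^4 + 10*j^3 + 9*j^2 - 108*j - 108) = j^4 + 11*j^3 + 6*j^2 - 162*j + 4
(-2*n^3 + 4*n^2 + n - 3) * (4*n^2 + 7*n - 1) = -8*n^5 + 2*n^4 + 34*n^3 - 9*n^2 - 22*n + 3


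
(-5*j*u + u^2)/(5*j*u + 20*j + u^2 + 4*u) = u*(-5*j + u)/(5*j*u + 20*j + u^2 + 4*u)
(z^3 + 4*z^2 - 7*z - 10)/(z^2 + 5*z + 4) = (z^2 + 3*z - 10)/(z + 4)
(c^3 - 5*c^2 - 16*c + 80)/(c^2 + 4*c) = c - 9 + 20/c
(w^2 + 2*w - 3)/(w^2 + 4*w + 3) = (w - 1)/(w + 1)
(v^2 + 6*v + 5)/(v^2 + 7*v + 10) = (v + 1)/(v + 2)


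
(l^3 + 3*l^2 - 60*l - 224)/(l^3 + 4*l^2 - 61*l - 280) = (l + 4)/(l + 5)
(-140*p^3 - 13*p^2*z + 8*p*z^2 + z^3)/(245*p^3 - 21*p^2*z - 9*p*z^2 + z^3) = (-28*p^2 + 3*p*z + z^2)/(49*p^2 - 14*p*z + z^2)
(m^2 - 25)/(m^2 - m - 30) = (m - 5)/(m - 6)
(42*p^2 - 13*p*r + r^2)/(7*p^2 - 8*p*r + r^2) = (6*p - r)/(p - r)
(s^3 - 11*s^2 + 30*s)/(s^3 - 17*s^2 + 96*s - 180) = s/(s - 6)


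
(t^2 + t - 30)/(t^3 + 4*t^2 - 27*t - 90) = 1/(t + 3)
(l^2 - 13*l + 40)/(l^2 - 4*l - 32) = (l - 5)/(l + 4)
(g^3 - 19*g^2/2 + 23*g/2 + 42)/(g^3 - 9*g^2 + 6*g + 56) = (g + 3/2)/(g + 2)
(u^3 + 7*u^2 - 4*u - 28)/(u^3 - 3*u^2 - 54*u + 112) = (u + 2)/(u - 8)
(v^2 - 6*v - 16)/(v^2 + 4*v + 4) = (v - 8)/(v + 2)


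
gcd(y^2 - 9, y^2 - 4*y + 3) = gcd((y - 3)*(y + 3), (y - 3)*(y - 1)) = y - 3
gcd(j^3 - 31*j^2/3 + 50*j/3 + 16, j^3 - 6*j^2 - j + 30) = j - 3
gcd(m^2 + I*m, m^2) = m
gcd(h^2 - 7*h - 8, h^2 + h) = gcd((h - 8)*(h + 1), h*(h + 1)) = h + 1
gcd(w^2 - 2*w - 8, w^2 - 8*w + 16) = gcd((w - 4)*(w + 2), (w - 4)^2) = w - 4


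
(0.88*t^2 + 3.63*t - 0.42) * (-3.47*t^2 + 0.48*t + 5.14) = -3.0536*t^4 - 12.1737*t^3 + 7.723*t^2 + 18.4566*t - 2.1588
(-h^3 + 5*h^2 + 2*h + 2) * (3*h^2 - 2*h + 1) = -3*h^5 + 17*h^4 - 5*h^3 + 7*h^2 - 2*h + 2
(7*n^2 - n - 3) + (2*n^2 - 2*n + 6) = 9*n^2 - 3*n + 3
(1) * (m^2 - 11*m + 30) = m^2 - 11*m + 30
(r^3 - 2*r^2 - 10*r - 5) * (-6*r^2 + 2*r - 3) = -6*r^5 + 14*r^4 + 53*r^3 + 16*r^2 + 20*r + 15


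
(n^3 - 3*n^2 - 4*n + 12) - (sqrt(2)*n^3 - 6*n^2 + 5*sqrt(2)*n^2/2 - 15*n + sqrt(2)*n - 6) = -sqrt(2)*n^3 + n^3 - 5*sqrt(2)*n^2/2 + 3*n^2 - sqrt(2)*n + 11*n + 18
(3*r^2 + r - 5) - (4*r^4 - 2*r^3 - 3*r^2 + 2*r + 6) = -4*r^4 + 2*r^3 + 6*r^2 - r - 11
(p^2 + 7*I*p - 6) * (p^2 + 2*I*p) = p^4 + 9*I*p^3 - 20*p^2 - 12*I*p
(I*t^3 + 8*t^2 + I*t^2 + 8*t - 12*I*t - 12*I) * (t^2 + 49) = I*t^5 + 8*t^4 + I*t^4 + 8*t^3 + 37*I*t^3 + 392*t^2 + 37*I*t^2 + 392*t - 588*I*t - 588*I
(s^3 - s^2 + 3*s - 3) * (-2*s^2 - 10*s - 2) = -2*s^5 - 8*s^4 + 2*s^3 - 22*s^2 + 24*s + 6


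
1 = 1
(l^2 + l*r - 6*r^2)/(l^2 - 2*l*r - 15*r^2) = (-l + 2*r)/(-l + 5*r)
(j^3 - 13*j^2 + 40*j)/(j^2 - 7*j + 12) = j*(j^2 - 13*j + 40)/(j^2 - 7*j + 12)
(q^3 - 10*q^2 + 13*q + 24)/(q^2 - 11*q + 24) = q + 1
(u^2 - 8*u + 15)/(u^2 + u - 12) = (u - 5)/(u + 4)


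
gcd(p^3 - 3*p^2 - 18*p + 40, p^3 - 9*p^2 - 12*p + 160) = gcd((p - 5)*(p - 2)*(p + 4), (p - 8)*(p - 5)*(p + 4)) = p^2 - p - 20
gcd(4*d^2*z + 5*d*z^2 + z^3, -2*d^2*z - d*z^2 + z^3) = d*z + z^2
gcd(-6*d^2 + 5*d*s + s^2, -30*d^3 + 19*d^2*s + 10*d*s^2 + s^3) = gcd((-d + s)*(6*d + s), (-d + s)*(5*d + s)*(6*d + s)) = -6*d^2 + 5*d*s + s^2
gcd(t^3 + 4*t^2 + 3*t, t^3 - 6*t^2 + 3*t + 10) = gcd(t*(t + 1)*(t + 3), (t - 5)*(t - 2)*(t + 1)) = t + 1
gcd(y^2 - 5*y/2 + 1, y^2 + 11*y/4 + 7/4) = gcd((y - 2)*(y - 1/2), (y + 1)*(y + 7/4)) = 1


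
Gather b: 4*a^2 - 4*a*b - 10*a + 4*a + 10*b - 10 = 4*a^2 - 6*a + b*(10 - 4*a) - 10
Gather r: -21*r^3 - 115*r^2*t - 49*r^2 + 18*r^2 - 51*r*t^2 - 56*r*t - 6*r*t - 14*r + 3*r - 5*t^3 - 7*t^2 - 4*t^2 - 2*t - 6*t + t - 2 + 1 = -21*r^3 + r^2*(-115*t - 31) + r*(-51*t^2 - 62*t - 11) - 5*t^3 - 11*t^2 - 7*t - 1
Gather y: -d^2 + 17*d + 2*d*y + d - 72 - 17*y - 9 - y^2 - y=-d^2 + 18*d - y^2 + y*(2*d - 18) - 81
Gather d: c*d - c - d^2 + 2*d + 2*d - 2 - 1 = -c - d^2 + d*(c + 4) - 3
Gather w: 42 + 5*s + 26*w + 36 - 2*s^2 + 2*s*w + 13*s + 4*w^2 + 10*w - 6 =-2*s^2 + 18*s + 4*w^2 + w*(2*s + 36) + 72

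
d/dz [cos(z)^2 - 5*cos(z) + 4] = (5 - 2*cos(z))*sin(z)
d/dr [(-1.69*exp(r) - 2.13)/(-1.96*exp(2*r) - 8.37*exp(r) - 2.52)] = (-(1.69*exp(r) + 2.13)*(3.92*exp(r) + 8.37) + 3.3124*exp(2*r) + 14.1453*exp(r) + 4.2588)*exp(r)/(1.96*exp(2*r) + 8.37*exp(r) + 2.52)^2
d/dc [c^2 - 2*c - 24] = 2*c - 2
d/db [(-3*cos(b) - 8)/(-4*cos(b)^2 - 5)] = (12*cos(b)^2 + 64*cos(b) - 15)*sin(b)/(16*cos(b)^4 + 40*cos(b)^2 + 25)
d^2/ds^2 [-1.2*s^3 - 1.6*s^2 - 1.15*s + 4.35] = -7.2*s - 3.2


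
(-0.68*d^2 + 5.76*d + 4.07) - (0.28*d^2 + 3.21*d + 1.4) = -0.96*d^2 + 2.55*d + 2.67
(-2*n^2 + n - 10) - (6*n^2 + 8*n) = -8*n^2 - 7*n - 10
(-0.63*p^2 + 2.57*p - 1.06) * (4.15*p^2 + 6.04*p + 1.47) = -2.6145*p^4 + 6.8603*p^3 + 10.1977*p^2 - 2.6245*p - 1.5582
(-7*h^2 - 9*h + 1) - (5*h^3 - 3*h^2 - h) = -5*h^3 - 4*h^2 - 8*h + 1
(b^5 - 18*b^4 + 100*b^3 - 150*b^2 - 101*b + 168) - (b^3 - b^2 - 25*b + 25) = b^5 - 18*b^4 + 99*b^3 - 149*b^2 - 76*b + 143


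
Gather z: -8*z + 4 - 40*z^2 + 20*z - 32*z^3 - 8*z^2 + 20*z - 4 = -32*z^3 - 48*z^2 + 32*z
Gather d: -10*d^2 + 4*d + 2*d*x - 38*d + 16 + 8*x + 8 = -10*d^2 + d*(2*x - 34) + 8*x + 24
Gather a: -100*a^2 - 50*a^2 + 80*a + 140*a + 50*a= -150*a^2 + 270*a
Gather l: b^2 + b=b^2 + b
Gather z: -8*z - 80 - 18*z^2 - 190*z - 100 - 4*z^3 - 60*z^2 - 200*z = -4*z^3 - 78*z^2 - 398*z - 180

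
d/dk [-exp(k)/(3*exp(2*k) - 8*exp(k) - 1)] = (3*exp(3*k) + exp(k))/(9*exp(4*k) - 48*exp(3*k) + 58*exp(2*k) + 16*exp(k) + 1)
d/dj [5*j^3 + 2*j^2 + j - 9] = 15*j^2 + 4*j + 1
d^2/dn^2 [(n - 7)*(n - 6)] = 2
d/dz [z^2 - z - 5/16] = 2*z - 1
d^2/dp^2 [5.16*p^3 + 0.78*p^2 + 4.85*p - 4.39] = 30.96*p + 1.56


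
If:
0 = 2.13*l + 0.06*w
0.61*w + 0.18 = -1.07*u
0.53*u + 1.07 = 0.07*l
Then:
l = -0.09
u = -2.03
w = 3.27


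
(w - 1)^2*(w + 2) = w^3 - 3*w + 2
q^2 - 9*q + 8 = (q - 8)*(q - 1)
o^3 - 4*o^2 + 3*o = o*(o - 3)*(o - 1)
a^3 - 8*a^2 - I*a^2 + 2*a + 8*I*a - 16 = (a - 8)*(a - 2*I)*(a + I)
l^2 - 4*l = l*(l - 4)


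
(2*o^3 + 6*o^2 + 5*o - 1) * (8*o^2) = 16*o^5 + 48*o^4 + 40*o^3 - 8*o^2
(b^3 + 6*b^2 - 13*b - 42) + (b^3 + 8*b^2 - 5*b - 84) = 2*b^3 + 14*b^2 - 18*b - 126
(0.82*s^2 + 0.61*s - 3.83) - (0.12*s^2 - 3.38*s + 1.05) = 0.7*s^2 + 3.99*s - 4.88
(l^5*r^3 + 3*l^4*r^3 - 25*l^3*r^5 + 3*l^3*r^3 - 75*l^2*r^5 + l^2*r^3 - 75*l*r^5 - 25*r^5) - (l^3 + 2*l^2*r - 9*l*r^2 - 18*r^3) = l^5*r^3 + 3*l^4*r^3 - 25*l^3*r^5 + 3*l^3*r^3 - l^3 - 75*l^2*r^5 + l^2*r^3 - 2*l^2*r - 75*l*r^5 + 9*l*r^2 - 25*r^5 + 18*r^3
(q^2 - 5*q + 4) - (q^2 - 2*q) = 4 - 3*q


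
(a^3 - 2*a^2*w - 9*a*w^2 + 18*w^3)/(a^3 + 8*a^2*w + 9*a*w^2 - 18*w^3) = (-a^2 + 5*a*w - 6*w^2)/(-a^2 - 5*a*w + 6*w^2)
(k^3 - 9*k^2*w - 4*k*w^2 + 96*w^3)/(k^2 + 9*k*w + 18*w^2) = (k^2 - 12*k*w + 32*w^2)/(k + 6*w)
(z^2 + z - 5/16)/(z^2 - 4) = (z^2 + z - 5/16)/(z^2 - 4)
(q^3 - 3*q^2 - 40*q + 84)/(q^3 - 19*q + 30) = (q^2 - q - 42)/(q^2 + 2*q - 15)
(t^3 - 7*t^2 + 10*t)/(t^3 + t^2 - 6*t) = (t - 5)/(t + 3)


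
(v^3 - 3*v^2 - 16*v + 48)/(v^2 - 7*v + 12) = v + 4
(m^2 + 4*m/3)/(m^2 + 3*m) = (m + 4/3)/(m + 3)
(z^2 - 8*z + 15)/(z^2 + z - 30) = (z - 3)/(z + 6)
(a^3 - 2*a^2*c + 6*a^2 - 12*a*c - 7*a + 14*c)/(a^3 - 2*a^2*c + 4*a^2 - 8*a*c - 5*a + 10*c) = (a + 7)/(a + 5)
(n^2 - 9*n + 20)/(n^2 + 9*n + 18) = (n^2 - 9*n + 20)/(n^2 + 9*n + 18)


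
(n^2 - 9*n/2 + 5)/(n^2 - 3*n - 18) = (-n^2 + 9*n/2 - 5)/(-n^2 + 3*n + 18)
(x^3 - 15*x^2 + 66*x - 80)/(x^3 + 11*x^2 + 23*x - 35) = (x^3 - 15*x^2 + 66*x - 80)/(x^3 + 11*x^2 + 23*x - 35)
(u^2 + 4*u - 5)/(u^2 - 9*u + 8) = (u + 5)/(u - 8)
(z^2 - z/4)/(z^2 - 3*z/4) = (4*z - 1)/(4*z - 3)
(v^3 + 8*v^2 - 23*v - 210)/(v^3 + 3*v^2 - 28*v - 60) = (v + 7)/(v + 2)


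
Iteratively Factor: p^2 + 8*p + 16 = (p + 4)*(p + 4)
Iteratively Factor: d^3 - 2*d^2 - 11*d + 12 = (d + 3)*(d^2 - 5*d + 4) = (d - 4)*(d + 3)*(d - 1)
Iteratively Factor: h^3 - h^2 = (h - 1)*(h^2) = h*(h - 1)*(h)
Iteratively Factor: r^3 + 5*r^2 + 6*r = (r + 2)*(r^2 + 3*r) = r*(r + 2)*(r + 3)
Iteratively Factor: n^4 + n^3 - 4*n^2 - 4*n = (n + 1)*(n^3 - 4*n) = (n + 1)*(n + 2)*(n^2 - 2*n) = n*(n + 1)*(n + 2)*(n - 2)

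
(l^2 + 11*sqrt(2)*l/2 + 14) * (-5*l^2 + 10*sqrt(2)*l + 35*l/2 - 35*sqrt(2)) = -5*l^4 - 35*sqrt(2)*l^3/2 + 35*l^3/2 + 40*l^2 + 245*sqrt(2)*l^2/4 - 140*l + 140*sqrt(2)*l - 490*sqrt(2)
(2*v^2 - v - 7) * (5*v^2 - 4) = 10*v^4 - 5*v^3 - 43*v^2 + 4*v + 28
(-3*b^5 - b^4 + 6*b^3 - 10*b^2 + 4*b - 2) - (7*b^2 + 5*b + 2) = -3*b^5 - b^4 + 6*b^3 - 17*b^2 - b - 4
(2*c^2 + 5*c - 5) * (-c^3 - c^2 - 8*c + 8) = -2*c^5 - 7*c^4 - 16*c^3 - 19*c^2 + 80*c - 40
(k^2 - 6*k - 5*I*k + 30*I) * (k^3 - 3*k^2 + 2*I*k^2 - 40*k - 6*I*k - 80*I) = k^5 - 9*k^4 - 3*I*k^4 - 12*k^3 + 27*I*k^3 + 150*k^2 + 66*I*k^2 - 220*k - 720*I*k + 2400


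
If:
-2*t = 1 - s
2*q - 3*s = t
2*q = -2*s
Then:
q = -1/11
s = 1/11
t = -5/11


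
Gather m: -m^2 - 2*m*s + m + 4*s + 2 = -m^2 + m*(1 - 2*s) + 4*s + 2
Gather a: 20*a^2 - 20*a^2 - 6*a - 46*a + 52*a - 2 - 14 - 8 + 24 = 0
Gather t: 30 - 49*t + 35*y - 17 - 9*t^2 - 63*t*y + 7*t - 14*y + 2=-9*t^2 + t*(-63*y - 42) + 21*y + 15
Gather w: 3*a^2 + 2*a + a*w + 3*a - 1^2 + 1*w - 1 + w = 3*a^2 + 5*a + w*(a + 2) - 2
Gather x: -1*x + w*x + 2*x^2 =2*x^2 + x*(w - 1)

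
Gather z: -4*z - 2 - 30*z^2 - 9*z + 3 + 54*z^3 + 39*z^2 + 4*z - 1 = 54*z^3 + 9*z^2 - 9*z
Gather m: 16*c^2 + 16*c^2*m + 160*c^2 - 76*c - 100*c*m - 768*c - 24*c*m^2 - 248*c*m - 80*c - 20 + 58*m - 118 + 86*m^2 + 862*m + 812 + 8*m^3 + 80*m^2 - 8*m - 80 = 176*c^2 - 924*c + 8*m^3 + m^2*(166 - 24*c) + m*(16*c^2 - 348*c + 912) + 594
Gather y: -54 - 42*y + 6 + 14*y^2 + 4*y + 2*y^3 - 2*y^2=2*y^3 + 12*y^2 - 38*y - 48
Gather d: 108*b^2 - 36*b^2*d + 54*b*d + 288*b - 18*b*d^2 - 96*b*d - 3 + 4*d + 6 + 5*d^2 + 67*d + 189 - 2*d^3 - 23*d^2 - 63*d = 108*b^2 + 288*b - 2*d^3 + d^2*(-18*b - 18) + d*(-36*b^2 - 42*b + 8) + 192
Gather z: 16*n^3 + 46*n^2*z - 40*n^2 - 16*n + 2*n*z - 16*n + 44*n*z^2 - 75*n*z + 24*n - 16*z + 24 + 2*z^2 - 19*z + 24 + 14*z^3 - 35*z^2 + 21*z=16*n^3 - 40*n^2 - 8*n + 14*z^3 + z^2*(44*n - 33) + z*(46*n^2 - 73*n - 14) + 48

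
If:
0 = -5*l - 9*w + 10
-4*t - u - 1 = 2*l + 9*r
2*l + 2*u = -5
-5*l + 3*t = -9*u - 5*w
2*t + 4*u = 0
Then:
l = -35/194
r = -1637/873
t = 450/97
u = -225/97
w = 235/194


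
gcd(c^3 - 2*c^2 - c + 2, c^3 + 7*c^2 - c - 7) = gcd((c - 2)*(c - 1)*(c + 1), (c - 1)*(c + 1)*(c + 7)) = c^2 - 1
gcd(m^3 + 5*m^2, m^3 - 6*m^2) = m^2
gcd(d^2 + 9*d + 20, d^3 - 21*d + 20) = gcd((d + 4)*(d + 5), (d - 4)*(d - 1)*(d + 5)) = d + 5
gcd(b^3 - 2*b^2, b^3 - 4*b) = b^2 - 2*b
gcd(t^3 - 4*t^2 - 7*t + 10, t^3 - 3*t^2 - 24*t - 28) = t + 2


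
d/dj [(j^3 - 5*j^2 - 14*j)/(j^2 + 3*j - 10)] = (j^4 + 6*j^3 - 31*j^2 + 100*j + 140)/(j^4 + 6*j^3 - 11*j^2 - 60*j + 100)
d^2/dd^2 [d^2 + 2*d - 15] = 2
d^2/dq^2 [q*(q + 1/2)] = 2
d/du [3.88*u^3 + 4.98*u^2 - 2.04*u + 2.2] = 11.64*u^2 + 9.96*u - 2.04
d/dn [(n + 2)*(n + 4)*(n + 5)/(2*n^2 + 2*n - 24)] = (n^2 - 6*n - 31)/(2*(n^2 - 6*n + 9))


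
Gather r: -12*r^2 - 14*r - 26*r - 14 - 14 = -12*r^2 - 40*r - 28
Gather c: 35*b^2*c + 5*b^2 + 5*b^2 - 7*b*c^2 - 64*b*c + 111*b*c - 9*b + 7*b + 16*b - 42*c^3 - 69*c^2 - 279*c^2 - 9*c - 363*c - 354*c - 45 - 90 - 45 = 10*b^2 + 14*b - 42*c^3 + c^2*(-7*b - 348) + c*(35*b^2 + 47*b - 726) - 180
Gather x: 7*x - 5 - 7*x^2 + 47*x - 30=-7*x^2 + 54*x - 35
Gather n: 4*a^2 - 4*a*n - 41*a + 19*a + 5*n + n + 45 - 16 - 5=4*a^2 - 22*a + n*(6 - 4*a) + 24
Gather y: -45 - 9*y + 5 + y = -8*y - 40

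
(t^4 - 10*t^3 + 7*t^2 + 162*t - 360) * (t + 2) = t^5 - 8*t^4 - 13*t^3 + 176*t^2 - 36*t - 720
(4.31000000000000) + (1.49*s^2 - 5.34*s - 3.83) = 1.49*s^2 - 5.34*s + 0.48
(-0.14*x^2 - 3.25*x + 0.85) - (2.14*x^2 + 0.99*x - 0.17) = -2.28*x^2 - 4.24*x + 1.02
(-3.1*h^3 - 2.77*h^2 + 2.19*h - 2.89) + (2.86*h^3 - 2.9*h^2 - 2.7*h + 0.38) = -0.24*h^3 - 5.67*h^2 - 0.51*h - 2.51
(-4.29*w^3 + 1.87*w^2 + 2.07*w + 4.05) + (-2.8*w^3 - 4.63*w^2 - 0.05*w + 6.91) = -7.09*w^3 - 2.76*w^2 + 2.02*w + 10.96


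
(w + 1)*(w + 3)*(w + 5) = w^3 + 9*w^2 + 23*w + 15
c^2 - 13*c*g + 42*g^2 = (c - 7*g)*(c - 6*g)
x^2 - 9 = (x - 3)*(x + 3)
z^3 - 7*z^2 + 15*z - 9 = (z - 3)^2*(z - 1)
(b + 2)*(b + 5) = b^2 + 7*b + 10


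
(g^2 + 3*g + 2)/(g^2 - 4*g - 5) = (g + 2)/(g - 5)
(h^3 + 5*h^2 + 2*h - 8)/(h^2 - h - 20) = (h^2 + h - 2)/(h - 5)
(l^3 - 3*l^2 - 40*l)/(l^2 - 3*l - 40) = l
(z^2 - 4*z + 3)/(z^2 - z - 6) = (z - 1)/(z + 2)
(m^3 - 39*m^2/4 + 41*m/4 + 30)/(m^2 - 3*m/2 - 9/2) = (4*m^2 - 27*m - 40)/(2*(2*m + 3))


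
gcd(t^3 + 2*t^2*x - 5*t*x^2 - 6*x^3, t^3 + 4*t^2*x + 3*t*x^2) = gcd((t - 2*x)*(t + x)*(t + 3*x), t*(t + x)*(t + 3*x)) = t^2 + 4*t*x + 3*x^2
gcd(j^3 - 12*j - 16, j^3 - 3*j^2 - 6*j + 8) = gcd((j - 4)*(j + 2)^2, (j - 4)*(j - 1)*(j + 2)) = j^2 - 2*j - 8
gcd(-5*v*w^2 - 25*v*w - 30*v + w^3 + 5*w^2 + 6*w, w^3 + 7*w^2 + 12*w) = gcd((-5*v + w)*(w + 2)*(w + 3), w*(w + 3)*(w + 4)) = w + 3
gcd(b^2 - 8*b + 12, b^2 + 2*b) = 1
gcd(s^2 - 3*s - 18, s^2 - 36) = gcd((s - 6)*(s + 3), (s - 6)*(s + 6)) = s - 6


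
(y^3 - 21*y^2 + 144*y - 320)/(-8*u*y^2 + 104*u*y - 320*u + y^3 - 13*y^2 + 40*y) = (y - 8)/(-8*u + y)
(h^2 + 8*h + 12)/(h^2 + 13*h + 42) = (h + 2)/(h + 7)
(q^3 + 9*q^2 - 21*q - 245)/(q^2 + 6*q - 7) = (q^2 + 2*q - 35)/(q - 1)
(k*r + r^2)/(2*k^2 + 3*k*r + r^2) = r/(2*k + r)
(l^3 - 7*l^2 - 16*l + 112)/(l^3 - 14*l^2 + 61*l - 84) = (l + 4)/(l - 3)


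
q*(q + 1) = q^2 + q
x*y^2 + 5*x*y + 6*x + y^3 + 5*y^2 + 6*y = (x + y)*(y + 2)*(y + 3)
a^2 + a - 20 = (a - 4)*(a + 5)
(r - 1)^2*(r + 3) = r^3 + r^2 - 5*r + 3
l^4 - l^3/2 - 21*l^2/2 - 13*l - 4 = (l - 4)*(l + 1/2)*(l + 1)*(l + 2)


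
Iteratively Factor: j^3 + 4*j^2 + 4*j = (j)*(j^2 + 4*j + 4) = j*(j + 2)*(j + 2)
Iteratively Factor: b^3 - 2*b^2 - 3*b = (b - 3)*(b^2 + b) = (b - 3)*(b + 1)*(b)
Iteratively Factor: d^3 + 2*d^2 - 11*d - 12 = (d + 1)*(d^2 + d - 12) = (d - 3)*(d + 1)*(d + 4)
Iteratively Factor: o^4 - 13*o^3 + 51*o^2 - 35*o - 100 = (o + 1)*(o^3 - 14*o^2 + 65*o - 100) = (o - 5)*(o + 1)*(o^2 - 9*o + 20) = (o - 5)*(o - 4)*(o + 1)*(o - 5)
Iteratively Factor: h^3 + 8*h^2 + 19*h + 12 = (h + 4)*(h^2 + 4*h + 3) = (h + 3)*(h + 4)*(h + 1)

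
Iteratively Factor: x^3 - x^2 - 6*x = (x - 3)*(x^2 + 2*x) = (x - 3)*(x + 2)*(x)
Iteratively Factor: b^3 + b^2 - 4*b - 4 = (b + 2)*(b^2 - b - 2) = (b + 1)*(b + 2)*(b - 2)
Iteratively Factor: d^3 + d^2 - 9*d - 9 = (d + 1)*(d^2 - 9) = (d + 1)*(d + 3)*(d - 3)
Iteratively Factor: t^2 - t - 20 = (t - 5)*(t + 4)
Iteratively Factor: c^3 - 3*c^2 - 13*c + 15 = (c - 5)*(c^2 + 2*c - 3) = (c - 5)*(c - 1)*(c + 3)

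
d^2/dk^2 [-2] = 0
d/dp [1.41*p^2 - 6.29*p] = 2.82*p - 6.29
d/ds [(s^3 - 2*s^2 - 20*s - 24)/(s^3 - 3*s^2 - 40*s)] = (-s^4 - 40*s^3 + 92*s^2 - 144*s - 960)/(s^2*(s^4 - 6*s^3 - 71*s^2 + 240*s + 1600))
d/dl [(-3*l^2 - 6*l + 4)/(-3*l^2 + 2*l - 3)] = 2*(-12*l^2 + 21*l + 5)/(9*l^4 - 12*l^3 + 22*l^2 - 12*l + 9)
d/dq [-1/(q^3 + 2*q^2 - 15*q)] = (3*q^2 + 4*q - 15)/(q^2*(q^2 + 2*q - 15)^2)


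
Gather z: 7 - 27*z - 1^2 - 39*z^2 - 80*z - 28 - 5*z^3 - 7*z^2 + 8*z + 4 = -5*z^3 - 46*z^2 - 99*z - 18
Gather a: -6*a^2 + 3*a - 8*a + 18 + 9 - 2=-6*a^2 - 5*a + 25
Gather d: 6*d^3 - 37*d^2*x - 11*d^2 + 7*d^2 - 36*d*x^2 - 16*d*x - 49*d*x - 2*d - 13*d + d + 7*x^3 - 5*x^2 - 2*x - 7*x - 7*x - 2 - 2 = 6*d^3 + d^2*(-37*x - 4) + d*(-36*x^2 - 65*x - 14) + 7*x^3 - 5*x^2 - 16*x - 4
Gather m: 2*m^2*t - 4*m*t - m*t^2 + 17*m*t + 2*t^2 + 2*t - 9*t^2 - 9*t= 2*m^2*t + m*(-t^2 + 13*t) - 7*t^2 - 7*t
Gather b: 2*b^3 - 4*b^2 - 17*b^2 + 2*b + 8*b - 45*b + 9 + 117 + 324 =2*b^3 - 21*b^2 - 35*b + 450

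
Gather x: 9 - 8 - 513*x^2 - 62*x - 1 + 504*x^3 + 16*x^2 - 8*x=504*x^3 - 497*x^2 - 70*x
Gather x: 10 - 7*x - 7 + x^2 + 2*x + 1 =x^2 - 5*x + 4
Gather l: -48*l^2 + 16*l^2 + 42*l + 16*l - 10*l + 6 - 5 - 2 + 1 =-32*l^2 + 48*l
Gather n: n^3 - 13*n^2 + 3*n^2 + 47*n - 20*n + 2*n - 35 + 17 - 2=n^3 - 10*n^2 + 29*n - 20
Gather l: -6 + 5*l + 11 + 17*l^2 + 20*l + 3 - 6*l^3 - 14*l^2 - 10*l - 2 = -6*l^3 + 3*l^2 + 15*l + 6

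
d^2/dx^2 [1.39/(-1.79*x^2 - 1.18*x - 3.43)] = (8.907398*x^2 + 5.871916*x - 1.39*(3.58*x + 1.18)*(7.16*x + 2.36) + 17.068366)/(1.79*x^2 + 1.18*x + 3.43)^3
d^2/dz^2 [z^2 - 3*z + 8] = 2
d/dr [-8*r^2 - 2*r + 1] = -16*r - 2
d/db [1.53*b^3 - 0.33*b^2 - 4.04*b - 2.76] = 4.59*b^2 - 0.66*b - 4.04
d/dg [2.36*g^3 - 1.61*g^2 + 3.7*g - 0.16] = 7.08*g^2 - 3.22*g + 3.7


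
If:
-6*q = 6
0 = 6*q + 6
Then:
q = -1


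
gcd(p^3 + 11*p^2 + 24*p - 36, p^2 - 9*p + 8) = p - 1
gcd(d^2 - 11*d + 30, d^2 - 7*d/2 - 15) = d - 6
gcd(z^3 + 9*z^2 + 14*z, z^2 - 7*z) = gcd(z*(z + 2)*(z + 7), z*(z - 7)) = z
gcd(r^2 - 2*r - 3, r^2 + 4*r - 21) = r - 3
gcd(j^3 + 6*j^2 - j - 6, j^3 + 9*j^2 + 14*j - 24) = j^2 + 5*j - 6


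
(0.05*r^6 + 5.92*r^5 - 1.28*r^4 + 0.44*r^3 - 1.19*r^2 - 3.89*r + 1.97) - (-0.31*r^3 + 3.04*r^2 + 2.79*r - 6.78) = 0.05*r^6 + 5.92*r^5 - 1.28*r^4 + 0.75*r^3 - 4.23*r^2 - 6.68*r + 8.75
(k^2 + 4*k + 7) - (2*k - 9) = k^2 + 2*k + 16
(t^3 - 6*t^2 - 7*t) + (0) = t^3 - 6*t^2 - 7*t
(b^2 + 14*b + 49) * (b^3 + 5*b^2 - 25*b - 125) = b^5 + 19*b^4 + 94*b^3 - 230*b^2 - 2975*b - 6125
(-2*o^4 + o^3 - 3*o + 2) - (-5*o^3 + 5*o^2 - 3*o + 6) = -2*o^4 + 6*o^3 - 5*o^2 - 4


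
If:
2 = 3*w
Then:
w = 2/3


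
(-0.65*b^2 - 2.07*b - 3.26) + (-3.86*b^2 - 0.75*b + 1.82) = -4.51*b^2 - 2.82*b - 1.44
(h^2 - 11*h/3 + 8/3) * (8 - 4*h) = -4*h^3 + 68*h^2/3 - 40*h + 64/3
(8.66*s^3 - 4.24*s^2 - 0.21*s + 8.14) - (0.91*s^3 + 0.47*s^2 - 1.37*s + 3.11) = 7.75*s^3 - 4.71*s^2 + 1.16*s + 5.03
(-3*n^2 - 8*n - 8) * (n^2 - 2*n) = -3*n^4 - 2*n^3 + 8*n^2 + 16*n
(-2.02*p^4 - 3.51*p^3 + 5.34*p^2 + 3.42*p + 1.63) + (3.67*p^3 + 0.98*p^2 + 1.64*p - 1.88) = -2.02*p^4 + 0.16*p^3 + 6.32*p^2 + 5.06*p - 0.25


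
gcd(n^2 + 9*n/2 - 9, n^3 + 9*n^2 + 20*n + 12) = n + 6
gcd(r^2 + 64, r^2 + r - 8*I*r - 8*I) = r - 8*I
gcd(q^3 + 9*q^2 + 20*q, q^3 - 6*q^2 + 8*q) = q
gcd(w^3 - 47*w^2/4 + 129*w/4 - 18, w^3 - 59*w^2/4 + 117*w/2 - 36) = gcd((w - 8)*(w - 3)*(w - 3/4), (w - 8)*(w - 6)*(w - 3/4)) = w^2 - 35*w/4 + 6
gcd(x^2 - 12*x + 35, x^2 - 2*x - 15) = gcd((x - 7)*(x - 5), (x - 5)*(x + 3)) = x - 5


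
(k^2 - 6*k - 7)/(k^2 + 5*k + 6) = (k^2 - 6*k - 7)/(k^2 + 5*k + 6)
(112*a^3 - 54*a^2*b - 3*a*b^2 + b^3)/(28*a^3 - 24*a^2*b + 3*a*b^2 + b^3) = (8*a - b)/(2*a - b)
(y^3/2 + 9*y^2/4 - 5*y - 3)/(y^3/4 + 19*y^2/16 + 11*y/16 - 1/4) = 4*(2*y^3 + 9*y^2 - 20*y - 12)/(4*y^3 + 19*y^2 + 11*y - 4)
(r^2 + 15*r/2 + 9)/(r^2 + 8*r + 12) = (r + 3/2)/(r + 2)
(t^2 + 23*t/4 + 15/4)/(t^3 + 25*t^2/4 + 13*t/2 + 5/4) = (4*t + 3)/(4*t^2 + 5*t + 1)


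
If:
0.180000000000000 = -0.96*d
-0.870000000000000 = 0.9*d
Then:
No Solution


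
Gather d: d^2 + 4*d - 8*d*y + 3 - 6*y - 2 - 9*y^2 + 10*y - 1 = d^2 + d*(4 - 8*y) - 9*y^2 + 4*y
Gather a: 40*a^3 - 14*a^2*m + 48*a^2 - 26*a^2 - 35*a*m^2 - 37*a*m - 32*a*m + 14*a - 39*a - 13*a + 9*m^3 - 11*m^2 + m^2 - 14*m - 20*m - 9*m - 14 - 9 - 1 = 40*a^3 + a^2*(22 - 14*m) + a*(-35*m^2 - 69*m - 38) + 9*m^3 - 10*m^2 - 43*m - 24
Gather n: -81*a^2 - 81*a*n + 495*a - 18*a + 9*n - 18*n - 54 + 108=-81*a^2 + 477*a + n*(-81*a - 9) + 54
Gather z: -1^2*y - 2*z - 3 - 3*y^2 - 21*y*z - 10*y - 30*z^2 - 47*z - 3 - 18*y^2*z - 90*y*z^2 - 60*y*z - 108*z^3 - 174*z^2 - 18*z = -3*y^2 - 11*y - 108*z^3 + z^2*(-90*y - 204) + z*(-18*y^2 - 81*y - 67) - 6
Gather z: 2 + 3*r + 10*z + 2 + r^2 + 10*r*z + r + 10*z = r^2 + 4*r + z*(10*r + 20) + 4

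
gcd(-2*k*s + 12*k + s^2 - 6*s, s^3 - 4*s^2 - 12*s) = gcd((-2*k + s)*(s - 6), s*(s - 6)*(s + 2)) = s - 6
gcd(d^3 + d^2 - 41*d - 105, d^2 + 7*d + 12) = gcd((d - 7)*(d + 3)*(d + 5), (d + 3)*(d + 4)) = d + 3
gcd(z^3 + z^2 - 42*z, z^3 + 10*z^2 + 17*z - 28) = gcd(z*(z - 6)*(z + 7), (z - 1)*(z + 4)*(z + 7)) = z + 7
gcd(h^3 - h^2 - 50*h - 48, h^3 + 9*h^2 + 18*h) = h + 6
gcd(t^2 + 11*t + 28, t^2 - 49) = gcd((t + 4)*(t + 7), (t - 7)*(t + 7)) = t + 7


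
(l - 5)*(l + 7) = l^2 + 2*l - 35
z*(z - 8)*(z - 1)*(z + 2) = z^4 - 7*z^3 - 10*z^2 + 16*z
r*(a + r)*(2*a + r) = 2*a^2*r + 3*a*r^2 + r^3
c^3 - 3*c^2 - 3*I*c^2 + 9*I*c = c*(c - 3)*(c - 3*I)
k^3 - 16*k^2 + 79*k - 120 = (k - 8)*(k - 5)*(k - 3)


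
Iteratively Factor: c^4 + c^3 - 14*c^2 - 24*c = (c + 3)*(c^3 - 2*c^2 - 8*c) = c*(c + 3)*(c^2 - 2*c - 8) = c*(c + 2)*(c + 3)*(c - 4)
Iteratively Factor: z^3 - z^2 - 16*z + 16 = (z - 1)*(z^2 - 16) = (z - 1)*(z + 4)*(z - 4)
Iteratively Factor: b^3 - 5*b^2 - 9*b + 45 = (b - 5)*(b^2 - 9) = (b - 5)*(b - 3)*(b + 3)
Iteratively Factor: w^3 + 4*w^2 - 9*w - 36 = (w - 3)*(w^2 + 7*w + 12) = (w - 3)*(w + 4)*(w + 3)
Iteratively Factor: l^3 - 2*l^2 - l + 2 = (l - 1)*(l^2 - l - 2) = (l - 2)*(l - 1)*(l + 1)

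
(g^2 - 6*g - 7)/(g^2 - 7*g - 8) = (g - 7)/(g - 8)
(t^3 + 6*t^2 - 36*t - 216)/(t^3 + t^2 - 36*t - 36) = (t + 6)/(t + 1)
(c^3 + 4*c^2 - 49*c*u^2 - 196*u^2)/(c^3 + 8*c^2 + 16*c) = (c^2 - 49*u^2)/(c*(c + 4))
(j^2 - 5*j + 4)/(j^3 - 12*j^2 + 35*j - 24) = (j - 4)/(j^2 - 11*j + 24)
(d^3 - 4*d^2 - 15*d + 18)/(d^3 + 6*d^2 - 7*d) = (d^2 - 3*d - 18)/(d*(d + 7))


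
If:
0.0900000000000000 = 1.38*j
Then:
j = 0.07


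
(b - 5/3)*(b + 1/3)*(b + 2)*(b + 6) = b^4 + 20*b^3/3 + 7*b^2/9 - 184*b/9 - 20/3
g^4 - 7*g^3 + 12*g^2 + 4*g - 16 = (g - 4)*(g - 2)^2*(g + 1)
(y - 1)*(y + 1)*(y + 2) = y^3 + 2*y^2 - y - 2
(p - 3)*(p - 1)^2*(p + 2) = p^4 - 3*p^3 - 3*p^2 + 11*p - 6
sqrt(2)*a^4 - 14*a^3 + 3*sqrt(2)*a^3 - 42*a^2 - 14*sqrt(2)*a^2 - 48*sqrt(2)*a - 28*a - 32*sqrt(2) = (a + 2)*(a - 8*sqrt(2))*(a + sqrt(2))*(sqrt(2)*a + sqrt(2))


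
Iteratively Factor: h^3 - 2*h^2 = (h)*(h^2 - 2*h) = h*(h - 2)*(h)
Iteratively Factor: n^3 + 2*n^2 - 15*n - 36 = (n + 3)*(n^2 - n - 12) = (n - 4)*(n + 3)*(n + 3)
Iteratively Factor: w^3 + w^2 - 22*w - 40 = (w - 5)*(w^2 + 6*w + 8) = (w - 5)*(w + 4)*(w + 2)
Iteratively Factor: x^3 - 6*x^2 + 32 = (x - 4)*(x^2 - 2*x - 8) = (x - 4)^2*(x + 2)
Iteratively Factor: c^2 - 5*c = (c - 5)*(c)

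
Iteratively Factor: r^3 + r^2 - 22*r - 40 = (r + 4)*(r^2 - 3*r - 10) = (r + 2)*(r + 4)*(r - 5)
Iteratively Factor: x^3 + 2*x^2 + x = (x + 1)*(x^2 + x) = (x + 1)^2*(x)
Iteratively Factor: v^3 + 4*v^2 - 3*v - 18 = (v - 2)*(v^2 + 6*v + 9) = (v - 2)*(v + 3)*(v + 3)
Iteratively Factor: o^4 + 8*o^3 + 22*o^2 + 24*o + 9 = (o + 3)*(o^3 + 5*o^2 + 7*o + 3) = (o + 1)*(o + 3)*(o^2 + 4*o + 3) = (o + 1)^2*(o + 3)*(o + 3)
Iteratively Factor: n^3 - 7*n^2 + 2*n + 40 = (n - 4)*(n^2 - 3*n - 10) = (n - 4)*(n + 2)*(n - 5)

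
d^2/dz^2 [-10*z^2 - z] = -20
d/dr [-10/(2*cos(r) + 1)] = -20*sin(r)/(2*cos(r) + 1)^2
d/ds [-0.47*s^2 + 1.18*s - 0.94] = 1.18 - 0.94*s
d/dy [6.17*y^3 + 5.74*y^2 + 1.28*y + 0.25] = 18.51*y^2 + 11.48*y + 1.28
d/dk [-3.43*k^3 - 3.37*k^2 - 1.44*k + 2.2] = -10.29*k^2 - 6.74*k - 1.44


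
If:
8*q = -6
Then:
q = -3/4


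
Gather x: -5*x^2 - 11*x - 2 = -5*x^2 - 11*x - 2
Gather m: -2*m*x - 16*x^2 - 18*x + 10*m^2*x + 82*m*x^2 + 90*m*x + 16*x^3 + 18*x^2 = 10*m^2*x + m*(82*x^2 + 88*x) + 16*x^3 + 2*x^2 - 18*x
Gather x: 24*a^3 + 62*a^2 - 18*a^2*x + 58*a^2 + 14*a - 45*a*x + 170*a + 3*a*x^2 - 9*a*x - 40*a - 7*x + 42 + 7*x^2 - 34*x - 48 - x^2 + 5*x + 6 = 24*a^3 + 120*a^2 + 144*a + x^2*(3*a + 6) + x*(-18*a^2 - 54*a - 36)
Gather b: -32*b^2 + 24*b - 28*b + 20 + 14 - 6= -32*b^2 - 4*b + 28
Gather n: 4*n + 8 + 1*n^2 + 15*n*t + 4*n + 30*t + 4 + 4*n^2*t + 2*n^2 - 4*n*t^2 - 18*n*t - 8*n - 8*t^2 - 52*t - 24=n^2*(4*t + 3) + n*(-4*t^2 - 3*t) - 8*t^2 - 22*t - 12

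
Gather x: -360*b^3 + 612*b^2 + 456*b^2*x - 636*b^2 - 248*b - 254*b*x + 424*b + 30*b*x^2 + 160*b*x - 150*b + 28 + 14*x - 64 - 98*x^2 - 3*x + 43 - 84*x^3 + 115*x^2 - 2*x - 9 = -360*b^3 - 24*b^2 + 26*b - 84*x^3 + x^2*(30*b + 17) + x*(456*b^2 - 94*b + 9) - 2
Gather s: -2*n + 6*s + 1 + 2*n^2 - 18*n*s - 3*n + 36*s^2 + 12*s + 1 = 2*n^2 - 5*n + 36*s^2 + s*(18 - 18*n) + 2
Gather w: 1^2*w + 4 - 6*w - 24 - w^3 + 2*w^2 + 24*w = -w^3 + 2*w^2 + 19*w - 20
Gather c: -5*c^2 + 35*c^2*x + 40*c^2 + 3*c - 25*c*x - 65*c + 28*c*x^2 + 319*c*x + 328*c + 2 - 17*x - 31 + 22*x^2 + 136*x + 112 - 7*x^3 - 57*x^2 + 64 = c^2*(35*x + 35) + c*(28*x^2 + 294*x + 266) - 7*x^3 - 35*x^2 + 119*x + 147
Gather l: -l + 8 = 8 - l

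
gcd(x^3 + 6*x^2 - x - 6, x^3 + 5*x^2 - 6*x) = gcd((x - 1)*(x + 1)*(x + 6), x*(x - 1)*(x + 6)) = x^2 + 5*x - 6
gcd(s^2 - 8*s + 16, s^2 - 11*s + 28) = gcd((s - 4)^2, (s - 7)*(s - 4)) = s - 4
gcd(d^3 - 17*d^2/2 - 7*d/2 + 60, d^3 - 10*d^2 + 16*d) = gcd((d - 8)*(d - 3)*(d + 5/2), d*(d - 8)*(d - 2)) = d - 8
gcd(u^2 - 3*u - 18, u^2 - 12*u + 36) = u - 6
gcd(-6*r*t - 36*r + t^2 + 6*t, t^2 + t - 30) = t + 6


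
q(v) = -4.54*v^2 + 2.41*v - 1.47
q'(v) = 2.41 - 9.08*v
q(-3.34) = -60.17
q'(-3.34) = 32.74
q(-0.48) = -3.67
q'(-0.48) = 6.77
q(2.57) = -25.26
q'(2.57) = -20.93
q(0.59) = -1.63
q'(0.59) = -2.95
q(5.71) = -135.73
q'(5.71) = -49.44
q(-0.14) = -1.90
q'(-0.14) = 3.68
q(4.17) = -70.37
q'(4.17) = -35.45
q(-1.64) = -17.63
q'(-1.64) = 17.30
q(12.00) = -626.31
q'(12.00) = -106.55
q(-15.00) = -1059.12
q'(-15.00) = 138.61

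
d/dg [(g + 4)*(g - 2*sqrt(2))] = 2*g - 2*sqrt(2) + 4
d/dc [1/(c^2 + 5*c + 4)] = (-2*c - 5)/(c^2 + 5*c + 4)^2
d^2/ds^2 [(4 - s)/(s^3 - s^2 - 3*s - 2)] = 2*((s - 4)*(-3*s^2 + 2*s + 3)^2 + (3*s^2 - 2*s + (s - 4)*(3*s - 1) - 3)*(-s^3 + s^2 + 3*s + 2))/(-s^3 + s^2 + 3*s + 2)^3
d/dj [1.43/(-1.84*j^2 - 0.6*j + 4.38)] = (5.2624*j + 0.858)/(1.84*j^2 + 0.6*j - 4.38)^2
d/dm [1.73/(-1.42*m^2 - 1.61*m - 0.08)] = (4.9132*m + 2.7853)/(1.42*m^2 + 1.61*m + 0.08)^2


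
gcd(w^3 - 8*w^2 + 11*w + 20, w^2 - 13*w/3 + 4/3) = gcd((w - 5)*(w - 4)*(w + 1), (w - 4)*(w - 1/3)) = w - 4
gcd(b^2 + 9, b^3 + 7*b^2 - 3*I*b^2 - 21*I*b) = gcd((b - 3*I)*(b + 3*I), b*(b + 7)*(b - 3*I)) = b - 3*I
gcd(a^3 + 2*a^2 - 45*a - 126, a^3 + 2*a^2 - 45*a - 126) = a^3 + 2*a^2 - 45*a - 126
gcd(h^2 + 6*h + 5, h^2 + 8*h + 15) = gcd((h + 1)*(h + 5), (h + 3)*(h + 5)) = h + 5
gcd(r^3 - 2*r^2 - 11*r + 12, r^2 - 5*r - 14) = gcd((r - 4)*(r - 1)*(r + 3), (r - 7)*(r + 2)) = 1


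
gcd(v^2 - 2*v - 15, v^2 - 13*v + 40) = v - 5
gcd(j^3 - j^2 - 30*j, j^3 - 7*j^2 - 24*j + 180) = j^2 - j - 30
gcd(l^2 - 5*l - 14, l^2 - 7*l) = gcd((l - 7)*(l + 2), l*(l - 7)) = l - 7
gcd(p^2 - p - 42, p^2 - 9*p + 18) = 1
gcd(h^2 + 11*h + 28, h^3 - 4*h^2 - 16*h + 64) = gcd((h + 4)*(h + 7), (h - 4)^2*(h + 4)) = h + 4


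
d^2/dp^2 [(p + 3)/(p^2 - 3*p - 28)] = 2*(-3*p*(-p^2 + 3*p + 28) - (p + 3)*(2*p - 3)^2)/(-p^2 + 3*p + 28)^3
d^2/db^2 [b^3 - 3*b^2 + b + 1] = 6*b - 6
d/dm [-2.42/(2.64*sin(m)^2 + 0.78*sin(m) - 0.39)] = (12.7776*sin(m) + 1.8876)*cos(m)/(2.64*sin(m)^2 + 0.78*sin(m) - 0.39)^2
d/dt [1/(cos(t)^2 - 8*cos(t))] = 2*(cos(t) - 4)*sin(t)/((cos(t) - 8)^2*cos(t)^2)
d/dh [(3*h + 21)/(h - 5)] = -36/(h - 5)^2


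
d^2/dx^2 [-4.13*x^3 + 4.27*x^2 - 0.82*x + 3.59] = 8.54 - 24.78*x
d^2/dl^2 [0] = 0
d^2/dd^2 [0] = 0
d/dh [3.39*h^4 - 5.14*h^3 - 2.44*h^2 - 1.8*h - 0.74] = 13.56*h^3 - 15.42*h^2 - 4.88*h - 1.8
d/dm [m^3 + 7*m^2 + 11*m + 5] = 3*m^2 + 14*m + 11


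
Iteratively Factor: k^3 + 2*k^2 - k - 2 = (k - 1)*(k^2 + 3*k + 2) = (k - 1)*(k + 1)*(k + 2)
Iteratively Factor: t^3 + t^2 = (t + 1)*(t^2) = t*(t + 1)*(t)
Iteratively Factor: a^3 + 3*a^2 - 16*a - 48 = (a + 4)*(a^2 - a - 12) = (a - 4)*(a + 4)*(a + 3)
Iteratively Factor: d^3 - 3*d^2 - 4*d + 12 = (d - 3)*(d^2 - 4) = (d - 3)*(d + 2)*(d - 2)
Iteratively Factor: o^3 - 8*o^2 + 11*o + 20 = (o - 4)*(o^2 - 4*o - 5) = (o - 5)*(o - 4)*(o + 1)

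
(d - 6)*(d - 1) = d^2 - 7*d + 6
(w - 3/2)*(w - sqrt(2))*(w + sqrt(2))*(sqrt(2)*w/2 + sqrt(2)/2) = sqrt(2)*w^4/2 - sqrt(2)*w^3/4 - 7*sqrt(2)*w^2/4 + sqrt(2)*w/2 + 3*sqrt(2)/2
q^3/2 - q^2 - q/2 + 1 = (q/2 + 1/2)*(q - 2)*(q - 1)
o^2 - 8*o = o*(o - 8)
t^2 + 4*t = t*(t + 4)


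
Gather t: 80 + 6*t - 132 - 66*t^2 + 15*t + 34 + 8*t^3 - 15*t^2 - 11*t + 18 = 8*t^3 - 81*t^2 + 10*t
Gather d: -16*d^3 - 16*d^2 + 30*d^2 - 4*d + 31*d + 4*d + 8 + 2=-16*d^3 + 14*d^2 + 31*d + 10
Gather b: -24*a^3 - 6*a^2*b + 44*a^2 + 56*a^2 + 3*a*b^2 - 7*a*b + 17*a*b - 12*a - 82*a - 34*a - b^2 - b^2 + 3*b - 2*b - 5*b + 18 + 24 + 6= -24*a^3 + 100*a^2 - 128*a + b^2*(3*a - 2) + b*(-6*a^2 + 10*a - 4) + 48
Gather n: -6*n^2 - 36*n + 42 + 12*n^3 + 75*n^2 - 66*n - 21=12*n^3 + 69*n^2 - 102*n + 21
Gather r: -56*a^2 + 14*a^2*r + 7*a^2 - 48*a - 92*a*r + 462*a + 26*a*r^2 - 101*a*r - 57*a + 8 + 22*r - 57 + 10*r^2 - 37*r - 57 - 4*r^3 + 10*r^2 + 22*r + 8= -49*a^2 + 357*a - 4*r^3 + r^2*(26*a + 20) + r*(14*a^2 - 193*a + 7) - 98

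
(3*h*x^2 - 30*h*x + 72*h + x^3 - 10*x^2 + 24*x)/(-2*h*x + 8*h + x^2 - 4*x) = (3*h*x - 18*h + x^2 - 6*x)/(-2*h + x)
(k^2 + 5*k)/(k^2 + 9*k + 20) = k/(k + 4)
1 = 1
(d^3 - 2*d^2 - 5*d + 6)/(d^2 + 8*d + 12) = (d^2 - 4*d + 3)/(d + 6)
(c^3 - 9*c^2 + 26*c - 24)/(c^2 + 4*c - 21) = (c^2 - 6*c + 8)/(c + 7)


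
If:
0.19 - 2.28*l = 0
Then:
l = 0.08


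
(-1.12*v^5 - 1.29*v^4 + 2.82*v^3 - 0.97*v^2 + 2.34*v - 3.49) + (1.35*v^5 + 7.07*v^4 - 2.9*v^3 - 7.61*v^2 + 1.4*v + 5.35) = 0.23*v^5 + 5.78*v^4 - 0.0800000000000001*v^3 - 8.58*v^2 + 3.74*v + 1.86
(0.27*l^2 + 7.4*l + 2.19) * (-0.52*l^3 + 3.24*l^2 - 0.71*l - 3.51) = -0.1404*l^5 - 2.9732*l^4 + 22.6455*l^3 + 0.8939*l^2 - 27.5289*l - 7.6869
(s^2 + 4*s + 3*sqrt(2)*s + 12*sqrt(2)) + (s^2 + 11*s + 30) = 2*s^2 + 3*sqrt(2)*s + 15*s + 12*sqrt(2) + 30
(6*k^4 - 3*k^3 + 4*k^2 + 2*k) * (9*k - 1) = 54*k^5 - 33*k^4 + 39*k^3 + 14*k^2 - 2*k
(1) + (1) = 2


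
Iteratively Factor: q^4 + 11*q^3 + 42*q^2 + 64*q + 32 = (q + 1)*(q^3 + 10*q^2 + 32*q + 32) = (q + 1)*(q + 4)*(q^2 + 6*q + 8) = (q + 1)*(q + 2)*(q + 4)*(q + 4)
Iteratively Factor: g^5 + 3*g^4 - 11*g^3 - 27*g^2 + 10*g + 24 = (g + 2)*(g^4 + g^3 - 13*g^2 - g + 12) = (g - 3)*(g + 2)*(g^3 + 4*g^2 - g - 4) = (g - 3)*(g + 2)*(g + 4)*(g^2 - 1) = (g - 3)*(g + 1)*(g + 2)*(g + 4)*(g - 1)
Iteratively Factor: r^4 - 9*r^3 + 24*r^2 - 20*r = (r - 2)*(r^3 - 7*r^2 + 10*r) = (r - 5)*(r - 2)*(r^2 - 2*r) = r*(r - 5)*(r - 2)*(r - 2)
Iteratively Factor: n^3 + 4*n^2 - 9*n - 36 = (n + 4)*(n^2 - 9) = (n - 3)*(n + 4)*(n + 3)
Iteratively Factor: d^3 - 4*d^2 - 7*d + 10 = (d - 5)*(d^2 + d - 2) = (d - 5)*(d + 2)*(d - 1)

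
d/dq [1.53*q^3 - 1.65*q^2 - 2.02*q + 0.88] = 4.59*q^2 - 3.3*q - 2.02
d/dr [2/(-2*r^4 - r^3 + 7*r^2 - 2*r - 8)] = 2*(8*r^3 + 3*r^2 - 14*r + 2)/(2*r^4 + r^3 - 7*r^2 + 2*r + 8)^2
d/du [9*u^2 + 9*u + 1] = 18*u + 9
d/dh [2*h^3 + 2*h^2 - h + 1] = 6*h^2 + 4*h - 1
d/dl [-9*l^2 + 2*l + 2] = 2 - 18*l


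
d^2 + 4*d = d*(d + 4)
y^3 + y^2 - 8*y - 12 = (y - 3)*(y + 2)^2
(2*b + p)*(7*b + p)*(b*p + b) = 14*b^3*p + 14*b^3 + 9*b^2*p^2 + 9*b^2*p + b*p^3 + b*p^2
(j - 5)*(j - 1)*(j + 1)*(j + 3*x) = j^4 + 3*j^3*x - 5*j^3 - 15*j^2*x - j^2 - 3*j*x + 5*j + 15*x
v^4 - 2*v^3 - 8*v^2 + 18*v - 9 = (v - 3)*(v - 1)^2*(v + 3)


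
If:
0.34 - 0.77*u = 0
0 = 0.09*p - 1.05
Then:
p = 11.67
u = 0.44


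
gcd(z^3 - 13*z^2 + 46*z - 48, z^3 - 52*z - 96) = z - 8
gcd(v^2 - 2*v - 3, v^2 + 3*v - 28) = 1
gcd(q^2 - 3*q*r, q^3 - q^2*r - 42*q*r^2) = q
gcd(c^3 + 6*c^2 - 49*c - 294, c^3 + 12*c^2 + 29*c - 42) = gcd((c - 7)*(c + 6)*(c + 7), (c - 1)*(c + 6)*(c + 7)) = c^2 + 13*c + 42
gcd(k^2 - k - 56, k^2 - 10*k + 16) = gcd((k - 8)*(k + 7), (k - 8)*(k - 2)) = k - 8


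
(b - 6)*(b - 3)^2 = b^3 - 12*b^2 + 45*b - 54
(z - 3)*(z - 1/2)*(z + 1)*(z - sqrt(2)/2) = z^4 - 5*z^3/2 - sqrt(2)*z^3/2 - 2*z^2 + 5*sqrt(2)*z^2/4 + sqrt(2)*z + 3*z/2 - 3*sqrt(2)/4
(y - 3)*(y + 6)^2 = y^3 + 9*y^2 - 108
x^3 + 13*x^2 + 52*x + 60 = (x + 2)*(x + 5)*(x + 6)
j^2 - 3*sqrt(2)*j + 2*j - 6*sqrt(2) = (j + 2)*(j - 3*sqrt(2))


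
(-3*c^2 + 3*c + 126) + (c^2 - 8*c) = -2*c^2 - 5*c + 126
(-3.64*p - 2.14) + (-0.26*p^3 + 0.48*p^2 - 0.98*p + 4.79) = -0.26*p^3 + 0.48*p^2 - 4.62*p + 2.65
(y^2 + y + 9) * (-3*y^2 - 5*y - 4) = -3*y^4 - 8*y^3 - 36*y^2 - 49*y - 36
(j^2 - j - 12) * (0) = 0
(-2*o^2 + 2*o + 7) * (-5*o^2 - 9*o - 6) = 10*o^4 + 8*o^3 - 41*o^2 - 75*o - 42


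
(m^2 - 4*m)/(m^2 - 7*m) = (m - 4)/(m - 7)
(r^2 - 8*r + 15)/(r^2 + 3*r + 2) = (r^2 - 8*r + 15)/(r^2 + 3*r + 2)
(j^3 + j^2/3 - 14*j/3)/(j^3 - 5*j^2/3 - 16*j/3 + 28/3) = j/(j - 2)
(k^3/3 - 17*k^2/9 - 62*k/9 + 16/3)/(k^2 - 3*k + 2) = (3*k^3 - 17*k^2 - 62*k + 48)/(9*(k^2 - 3*k + 2))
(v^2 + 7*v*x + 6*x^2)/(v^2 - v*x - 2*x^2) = (-v - 6*x)/(-v + 2*x)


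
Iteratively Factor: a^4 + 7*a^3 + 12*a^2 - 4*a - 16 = (a + 2)*(a^3 + 5*a^2 + 2*a - 8) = (a + 2)^2*(a^2 + 3*a - 4) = (a + 2)^2*(a + 4)*(a - 1)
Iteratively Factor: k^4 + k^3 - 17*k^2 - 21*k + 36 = (k + 3)*(k^3 - 2*k^2 - 11*k + 12) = (k - 4)*(k + 3)*(k^2 + 2*k - 3) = (k - 4)*(k + 3)^2*(k - 1)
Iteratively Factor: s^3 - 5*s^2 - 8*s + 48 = (s - 4)*(s^2 - s - 12) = (s - 4)^2*(s + 3)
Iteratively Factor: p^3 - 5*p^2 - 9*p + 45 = (p - 3)*(p^2 - 2*p - 15) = (p - 5)*(p - 3)*(p + 3)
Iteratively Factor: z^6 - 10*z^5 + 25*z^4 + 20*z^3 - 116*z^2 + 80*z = (z - 2)*(z^5 - 8*z^4 + 9*z^3 + 38*z^2 - 40*z) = (z - 2)*(z + 2)*(z^4 - 10*z^3 + 29*z^2 - 20*z) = z*(z - 2)*(z + 2)*(z^3 - 10*z^2 + 29*z - 20) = z*(z - 2)*(z - 1)*(z + 2)*(z^2 - 9*z + 20) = z*(z - 4)*(z - 2)*(z - 1)*(z + 2)*(z - 5)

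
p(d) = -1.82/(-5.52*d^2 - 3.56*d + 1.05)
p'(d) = -1.82*(11.04*d + 3.56)/(-5.52*d^2 - 3.56*d + 1.05)^2 = (-20.0928*d - 6.4792)/(5.52*d^2 + 3.56*d - 1.05)^2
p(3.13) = 0.03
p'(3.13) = -0.02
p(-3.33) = 0.04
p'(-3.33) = 0.03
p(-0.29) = -1.12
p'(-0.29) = -0.25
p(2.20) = 0.05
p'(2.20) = -0.05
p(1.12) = 0.18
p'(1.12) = -0.30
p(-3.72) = 0.03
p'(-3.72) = 0.02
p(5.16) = 0.01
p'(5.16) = -0.00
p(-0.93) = 4.40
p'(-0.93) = 71.41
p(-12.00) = 0.00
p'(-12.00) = 0.00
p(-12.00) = 0.00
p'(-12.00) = 0.00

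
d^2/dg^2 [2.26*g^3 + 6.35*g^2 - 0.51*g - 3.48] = 13.56*g + 12.7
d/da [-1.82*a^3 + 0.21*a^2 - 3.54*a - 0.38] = -5.46*a^2 + 0.42*a - 3.54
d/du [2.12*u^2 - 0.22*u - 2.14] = 4.24*u - 0.22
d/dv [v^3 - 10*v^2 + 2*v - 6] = 3*v^2 - 20*v + 2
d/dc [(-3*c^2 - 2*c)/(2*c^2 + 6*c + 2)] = (-7*c^2 - 6*c - 2)/(2*(c^4 + 6*c^3 + 11*c^2 + 6*c + 1))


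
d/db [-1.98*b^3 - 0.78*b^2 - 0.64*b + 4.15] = -5.94*b^2 - 1.56*b - 0.64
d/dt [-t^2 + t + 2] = 1 - 2*t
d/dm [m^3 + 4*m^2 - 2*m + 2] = 3*m^2 + 8*m - 2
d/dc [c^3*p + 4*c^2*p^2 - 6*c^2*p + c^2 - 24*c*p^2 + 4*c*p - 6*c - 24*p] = 3*c^2*p + 8*c*p^2 - 12*c*p + 2*c - 24*p^2 + 4*p - 6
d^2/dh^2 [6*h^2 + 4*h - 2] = 12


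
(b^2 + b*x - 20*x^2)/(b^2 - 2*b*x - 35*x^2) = (-b + 4*x)/(-b + 7*x)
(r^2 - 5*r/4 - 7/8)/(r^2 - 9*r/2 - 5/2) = (r - 7/4)/(r - 5)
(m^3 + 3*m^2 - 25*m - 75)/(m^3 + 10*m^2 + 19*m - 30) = (m^2 - 2*m - 15)/(m^2 + 5*m - 6)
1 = 1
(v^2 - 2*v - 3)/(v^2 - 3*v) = (v + 1)/v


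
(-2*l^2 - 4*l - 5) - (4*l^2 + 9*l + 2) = -6*l^2 - 13*l - 7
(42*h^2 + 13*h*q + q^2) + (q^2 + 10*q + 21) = 42*h^2 + 13*h*q + 2*q^2 + 10*q + 21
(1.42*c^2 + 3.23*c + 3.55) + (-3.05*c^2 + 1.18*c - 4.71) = -1.63*c^2 + 4.41*c - 1.16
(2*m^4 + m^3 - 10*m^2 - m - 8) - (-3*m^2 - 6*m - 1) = 2*m^4 + m^3 - 7*m^2 + 5*m - 7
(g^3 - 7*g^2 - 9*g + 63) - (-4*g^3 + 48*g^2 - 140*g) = 5*g^3 - 55*g^2 + 131*g + 63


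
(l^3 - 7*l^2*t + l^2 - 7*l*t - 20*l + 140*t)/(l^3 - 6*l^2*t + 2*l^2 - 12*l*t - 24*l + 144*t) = (-l^2 + 7*l*t - 5*l + 35*t)/(-l^2 + 6*l*t - 6*l + 36*t)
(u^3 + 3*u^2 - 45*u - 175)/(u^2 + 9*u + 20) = (u^2 - 2*u - 35)/(u + 4)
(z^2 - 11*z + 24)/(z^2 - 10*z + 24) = (z^2 - 11*z + 24)/(z^2 - 10*z + 24)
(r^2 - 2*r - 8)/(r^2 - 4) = (r - 4)/(r - 2)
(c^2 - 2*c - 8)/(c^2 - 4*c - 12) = (c - 4)/(c - 6)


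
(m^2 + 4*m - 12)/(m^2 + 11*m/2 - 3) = 2*(m - 2)/(2*m - 1)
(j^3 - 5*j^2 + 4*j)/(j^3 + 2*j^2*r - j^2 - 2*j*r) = (j - 4)/(j + 2*r)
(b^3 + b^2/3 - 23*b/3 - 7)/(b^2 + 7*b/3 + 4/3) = (3*b^2 - 2*b - 21)/(3*b + 4)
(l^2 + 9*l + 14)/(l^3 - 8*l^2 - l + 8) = (l^2 + 9*l + 14)/(l^3 - 8*l^2 - l + 8)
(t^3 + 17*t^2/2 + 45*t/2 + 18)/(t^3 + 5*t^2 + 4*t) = (2*t^2 + 9*t + 9)/(2*t*(t + 1))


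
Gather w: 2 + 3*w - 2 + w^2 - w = w^2 + 2*w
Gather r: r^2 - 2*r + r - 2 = r^2 - r - 2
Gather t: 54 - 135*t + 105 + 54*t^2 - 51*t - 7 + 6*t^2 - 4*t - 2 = 60*t^2 - 190*t + 150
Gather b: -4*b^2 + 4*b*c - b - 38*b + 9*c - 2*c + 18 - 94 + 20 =-4*b^2 + b*(4*c - 39) + 7*c - 56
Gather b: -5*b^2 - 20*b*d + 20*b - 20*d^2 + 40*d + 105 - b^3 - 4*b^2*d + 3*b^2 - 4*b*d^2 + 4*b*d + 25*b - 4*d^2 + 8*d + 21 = -b^3 + b^2*(-4*d - 2) + b*(-4*d^2 - 16*d + 45) - 24*d^2 + 48*d + 126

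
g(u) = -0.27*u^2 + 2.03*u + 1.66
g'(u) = 2.03 - 0.54*u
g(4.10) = 5.44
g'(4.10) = -0.18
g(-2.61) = -5.48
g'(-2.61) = 3.44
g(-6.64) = -23.72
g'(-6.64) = 5.62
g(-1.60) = -2.28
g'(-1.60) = 2.89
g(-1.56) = -2.16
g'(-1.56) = 2.87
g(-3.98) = -10.70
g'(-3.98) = 4.18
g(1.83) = 4.47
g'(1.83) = 1.04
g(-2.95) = -6.68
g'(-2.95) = 3.62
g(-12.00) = -61.58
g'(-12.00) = 8.51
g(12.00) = -12.86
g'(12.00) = -4.45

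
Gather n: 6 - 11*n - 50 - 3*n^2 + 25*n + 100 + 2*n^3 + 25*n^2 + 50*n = 2*n^3 + 22*n^2 + 64*n + 56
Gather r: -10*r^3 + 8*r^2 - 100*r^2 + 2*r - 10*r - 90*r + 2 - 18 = -10*r^3 - 92*r^2 - 98*r - 16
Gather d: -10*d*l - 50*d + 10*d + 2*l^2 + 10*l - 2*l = d*(-10*l - 40) + 2*l^2 + 8*l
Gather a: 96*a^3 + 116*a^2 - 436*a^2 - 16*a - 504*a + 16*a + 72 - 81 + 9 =96*a^3 - 320*a^2 - 504*a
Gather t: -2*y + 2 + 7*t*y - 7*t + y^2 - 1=t*(7*y - 7) + y^2 - 2*y + 1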